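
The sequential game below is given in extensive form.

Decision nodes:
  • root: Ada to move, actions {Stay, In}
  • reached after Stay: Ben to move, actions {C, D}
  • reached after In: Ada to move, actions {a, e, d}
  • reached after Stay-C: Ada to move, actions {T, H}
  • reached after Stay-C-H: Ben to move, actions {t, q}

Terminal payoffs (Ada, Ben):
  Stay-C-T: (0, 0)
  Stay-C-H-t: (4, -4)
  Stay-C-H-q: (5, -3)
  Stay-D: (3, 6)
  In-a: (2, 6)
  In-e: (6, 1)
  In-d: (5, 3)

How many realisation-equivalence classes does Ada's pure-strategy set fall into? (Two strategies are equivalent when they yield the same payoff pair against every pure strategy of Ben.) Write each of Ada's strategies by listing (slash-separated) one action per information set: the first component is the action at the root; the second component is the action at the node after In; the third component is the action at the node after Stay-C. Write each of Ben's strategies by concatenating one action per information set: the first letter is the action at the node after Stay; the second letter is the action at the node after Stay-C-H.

5

Ada has 12 pure strategies: Stay/a/T, Stay/a/H, Stay/e/T, Stay/e/H, Stay/d/T, Stay/d/H, In/a/T, In/a/H, In/e/T, In/e/H, In/d/T, In/d/H. Columns: Ct, Cq, Dt, Dq.
{Stay/a/T, Stay/e/T, Stay/d/T} → row (0,0) (0,0) (3,6) (3,6)
{Stay/a/H, Stay/e/H, Stay/d/H} → row (4,-4) (5,-3) (3,6) (3,6)
{In/a/T, In/a/H} → row (2,6) (2,6) (2,6) (2,6)
{In/e/T, In/e/H} → row (6,1) (6,1) (6,1) (6,1)
{In/d/T, In/d/H} → row (5,3) (5,3) (5,3) (5,3)
That's 5 distinct rows out of 12 strategies.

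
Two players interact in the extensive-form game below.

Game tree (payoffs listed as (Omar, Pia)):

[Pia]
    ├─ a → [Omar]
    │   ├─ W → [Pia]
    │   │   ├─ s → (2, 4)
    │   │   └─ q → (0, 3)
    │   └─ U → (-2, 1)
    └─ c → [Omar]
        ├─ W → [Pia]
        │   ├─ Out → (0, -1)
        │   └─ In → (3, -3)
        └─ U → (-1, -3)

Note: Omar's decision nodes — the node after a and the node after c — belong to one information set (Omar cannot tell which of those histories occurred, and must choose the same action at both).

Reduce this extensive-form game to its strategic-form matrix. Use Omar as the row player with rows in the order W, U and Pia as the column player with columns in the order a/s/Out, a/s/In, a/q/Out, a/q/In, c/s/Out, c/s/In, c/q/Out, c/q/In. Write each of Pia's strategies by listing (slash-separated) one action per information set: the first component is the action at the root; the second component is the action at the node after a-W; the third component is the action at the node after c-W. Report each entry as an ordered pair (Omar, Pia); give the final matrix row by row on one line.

Row W: a/s/Out→(2,4), a/s/In→(2,4), a/q/Out→(0,3), a/q/In→(0,3), c/s/Out→(0,-1), c/s/In→(3,-3), c/q/Out→(0,-1), c/q/In→(3,-3)
Row U: a/s/Out→(-2,1), a/s/In→(-2,1), a/q/Out→(-2,1), a/q/In→(-2,1), c/s/Out→(-1,-3), c/s/In→(-1,-3), c/q/Out→(-1,-3), c/q/In→(-1,-3)

W: (2,4) (2,4) (0,3) (0,3) (0,-1) (3,-3) (0,-1) (3,-3) | U: (-2,1) (-2,1) (-2,1) (-2,1) (-1,-3) (-1,-3) (-1,-3) (-1,-3)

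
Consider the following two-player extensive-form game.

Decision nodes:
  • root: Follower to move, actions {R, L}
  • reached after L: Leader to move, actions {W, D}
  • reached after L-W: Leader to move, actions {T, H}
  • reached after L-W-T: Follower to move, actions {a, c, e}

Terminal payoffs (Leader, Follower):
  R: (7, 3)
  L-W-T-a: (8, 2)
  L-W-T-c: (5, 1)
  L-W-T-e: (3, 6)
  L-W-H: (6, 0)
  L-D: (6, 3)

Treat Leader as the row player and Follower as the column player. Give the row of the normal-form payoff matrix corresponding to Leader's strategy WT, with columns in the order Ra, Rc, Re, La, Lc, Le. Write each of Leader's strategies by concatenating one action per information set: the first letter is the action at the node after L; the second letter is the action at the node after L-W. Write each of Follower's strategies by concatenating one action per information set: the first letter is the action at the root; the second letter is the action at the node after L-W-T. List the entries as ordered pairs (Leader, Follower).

vs Ra: Follower plays R → (7, 3)
vs Rc: Follower plays R → (7, 3)
vs Re: Follower plays R → (7, 3)
vs La: Follower plays L → Leader plays W at [L] → Leader plays T at [L-W] → Follower plays a at [L-W-T] → (8, 2)
vs Lc: Follower plays L → Leader plays W at [L] → Leader plays T at [L-W] → Follower plays c at [L-W-T] → (5, 1)
vs Le: Follower plays L → Leader plays W at [L] → Leader plays T at [L-W] → Follower plays e at [L-W-T] → (3, 6)

(7,3) (7,3) (7,3) (8,2) (5,1) (3,6)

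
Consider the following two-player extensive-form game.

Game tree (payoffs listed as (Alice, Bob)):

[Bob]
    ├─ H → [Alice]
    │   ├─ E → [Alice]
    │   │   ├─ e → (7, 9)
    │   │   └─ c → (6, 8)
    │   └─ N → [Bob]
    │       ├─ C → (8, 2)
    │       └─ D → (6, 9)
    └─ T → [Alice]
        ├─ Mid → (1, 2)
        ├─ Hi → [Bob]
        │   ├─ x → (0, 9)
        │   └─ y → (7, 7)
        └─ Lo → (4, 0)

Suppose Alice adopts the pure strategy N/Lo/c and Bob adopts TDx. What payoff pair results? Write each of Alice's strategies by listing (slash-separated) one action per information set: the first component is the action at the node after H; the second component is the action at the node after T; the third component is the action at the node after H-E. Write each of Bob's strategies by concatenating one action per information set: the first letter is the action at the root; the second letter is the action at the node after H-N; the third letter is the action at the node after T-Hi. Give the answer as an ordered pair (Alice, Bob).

(4, 0)

Trace the play path from the root:
  Bob plays T
  Alice plays Lo at [T]
→ terminal payoff (4, 0).
(Alice's choice at the node after H is never reached on this path, so it doesn't affect the outcome.)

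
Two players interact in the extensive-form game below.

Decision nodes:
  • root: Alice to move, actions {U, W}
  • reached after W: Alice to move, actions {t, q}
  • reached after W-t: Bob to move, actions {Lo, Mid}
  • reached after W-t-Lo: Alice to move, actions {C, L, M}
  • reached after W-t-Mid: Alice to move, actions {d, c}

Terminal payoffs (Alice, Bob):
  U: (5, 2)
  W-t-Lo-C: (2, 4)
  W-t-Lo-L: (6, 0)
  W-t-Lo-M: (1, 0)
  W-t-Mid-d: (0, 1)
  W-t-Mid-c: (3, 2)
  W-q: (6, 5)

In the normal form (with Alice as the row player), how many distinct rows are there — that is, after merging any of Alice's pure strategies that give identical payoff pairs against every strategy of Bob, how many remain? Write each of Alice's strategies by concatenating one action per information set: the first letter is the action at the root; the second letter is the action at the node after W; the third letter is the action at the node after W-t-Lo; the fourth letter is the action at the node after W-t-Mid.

Alice has 24 pure strategies: UtCd, UtCc, UtLd, UtLc, UtMd, UtMc, UqCd, UqCc, UqLd, UqLc, UqMd, UqMc, WtCd, WtCc, WtLd, WtLc, WtMd, WtMc, WqCd, WqCc, WqLd, WqLc, WqMd, WqMc. Columns: Lo, Mid.
{UtCd, UtCc, UtLd, UtLc, UtMd, UtMc, UqCd, UqCc, UqLd, UqLc, UqMd, UqMc} → row (5,2) (5,2)
{WtCd} → row (2,4) (0,1)
{WtCc} → row (2,4) (3,2)
{WtLd} → row (6,0) (0,1)
{WtLc} → row (6,0) (3,2)
{WtMd} → row (1,0) (0,1)
{WtMc} → row (1,0) (3,2)
{WqCd, WqCc, WqLd, WqLc, WqMd, WqMc} → row (6,5) (6,5)
That's 8 distinct rows out of 24 strategies.

8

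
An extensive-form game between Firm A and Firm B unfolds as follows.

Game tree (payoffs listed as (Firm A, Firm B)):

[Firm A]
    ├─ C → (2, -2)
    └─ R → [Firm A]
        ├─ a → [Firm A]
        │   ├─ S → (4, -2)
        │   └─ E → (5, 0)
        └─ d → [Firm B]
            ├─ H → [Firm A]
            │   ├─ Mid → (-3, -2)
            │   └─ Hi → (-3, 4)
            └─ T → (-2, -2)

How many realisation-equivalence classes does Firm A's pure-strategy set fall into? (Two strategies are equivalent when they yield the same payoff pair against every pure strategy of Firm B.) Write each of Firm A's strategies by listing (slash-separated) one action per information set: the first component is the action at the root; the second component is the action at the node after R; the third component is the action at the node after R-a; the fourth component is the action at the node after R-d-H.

5

Firm A has 16 pure strategies: C/a/S/Mid, C/a/S/Hi, C/a/E/Mid, C/a/E/Hi, C/d/S/Mid, C/d/S/Hi, C/d/E/Mid, C/d/E/Hi, R/a/S/Mid, R/a/S/Hi, R/a/E/Mid, R/a/E/Hi, R/d/S/Mid, R/d/S/Hi, R/d/E/Mid, R/d/E/Hi. Columns: H, T.
{C/a/S/Mid, C/a/S/Hi, C/a/E/Mid, C/a/E/Hi, C/d/S/Mid, C/d/S/Hi, C/d/E/Mid, C/d/E/Hi} → row (2,-2) (2,-2)
{R/a/S/Mid, R/a/S/Hi} → row (4,-2) (4,-2)
{R/a/E/Mid, R/a/E/Hi} → row (5,0) (5,0)
{R/d/S/Mid, R/d/E/Mid} → row (-3,-2) (-2,-2)
{R/d/S/Hi, R/d/E/Hi} → row (-3,4) (-2,-2)
That's 5 distinct rows out of 16 strategies.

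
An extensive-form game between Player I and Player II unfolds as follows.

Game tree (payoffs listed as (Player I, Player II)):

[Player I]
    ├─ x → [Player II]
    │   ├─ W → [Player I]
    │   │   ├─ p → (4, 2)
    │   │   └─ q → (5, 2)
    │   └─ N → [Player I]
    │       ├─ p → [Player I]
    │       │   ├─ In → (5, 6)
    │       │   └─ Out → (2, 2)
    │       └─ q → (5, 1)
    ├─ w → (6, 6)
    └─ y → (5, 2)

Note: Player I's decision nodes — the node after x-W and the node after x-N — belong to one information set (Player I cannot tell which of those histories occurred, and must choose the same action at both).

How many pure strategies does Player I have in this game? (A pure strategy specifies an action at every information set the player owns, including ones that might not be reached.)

12

Player I owns the root with actions {x, w, y} — three choices.
Player I owns the information set {x-W, x-N} with actions {p, q} — two choices.
Player I owns the node after x-N-p with actions {In, Out} — two choices.
A pure strategy fixes one action at each information set independently, so the count is the product 3 × 2 × 2 = 12.
(For reference, Player II has 2 pure strategies, giving a 12×2 normal-form matrix.)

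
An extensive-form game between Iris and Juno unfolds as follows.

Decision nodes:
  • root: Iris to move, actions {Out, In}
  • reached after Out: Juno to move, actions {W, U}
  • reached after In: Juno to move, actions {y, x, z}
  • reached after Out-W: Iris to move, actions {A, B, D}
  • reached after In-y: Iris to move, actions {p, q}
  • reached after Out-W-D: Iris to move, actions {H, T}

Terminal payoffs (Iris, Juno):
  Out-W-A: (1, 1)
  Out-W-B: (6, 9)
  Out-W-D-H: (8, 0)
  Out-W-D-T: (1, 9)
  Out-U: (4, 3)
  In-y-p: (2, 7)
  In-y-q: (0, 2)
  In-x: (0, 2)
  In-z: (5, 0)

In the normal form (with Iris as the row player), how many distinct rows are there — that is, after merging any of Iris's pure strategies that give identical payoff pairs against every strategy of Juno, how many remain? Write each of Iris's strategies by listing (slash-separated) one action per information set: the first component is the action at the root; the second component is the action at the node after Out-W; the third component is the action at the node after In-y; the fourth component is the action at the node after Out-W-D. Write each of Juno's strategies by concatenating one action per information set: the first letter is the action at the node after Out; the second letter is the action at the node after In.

Iris has 24 pure strategies: Out/A/p/H, Out/A/p/T, Out/A/q/H, Out/A/q/T, Out/B/p/H, Out/B/p/T, Out/B/q/H, Out/B/q/T, Out/D/p/H, Out/D/p/T, Out/D/q/H, Out/D/q/T, In/A/p/H, In/A/p/T, In/A/q/H, In/A/q/T, In/B/p/H, In/B/p/T, In/B/q/H, In/B/q/T, In/D/p/H, In/D/p/T, In/D/q/H, In/D/q/T. Columns: Wy, Wx, Wz, Uy, Ux, Uz.
{Out/A/p/H, Out/A/p/T, Out/A/q/H, Out/A/q/T} → row (1,1) (1,1) (1,1) (4,3) (4,3) (4,3)
{Out/B/p/H, Out/B/p/T, Out/B/q/H, Out/B/q/T} → row (6,9) (6,9) (6,9) (4,3) (4,3) (4,3)
{Out/D/p/H, Out/D/q/H} → row (8,0) (8,0) (8,0) (4,3) (4,3) (4,3)
{Out/D/p/T, Out/D/q/T} → row (1,9) (1,9) (1,9) (4,3) (4,3) (4,3)
{In/A/p/H, In/A/p/T, In/B/p/H, In/B/p/T, In/D/p/H, In/D/p/T} → row (2,7) (0,2) (5,0) (2,7) (0,2) (5,0)
{In/A/q/H, In/A/q/T, In/B/q/H, In/B/q/T, In/D/q/H, In/D/q/T} → row (0,2) (0,2) (5,0) (0,2) (0,2) (5,0)
That's 6 distinct rows out of 24 strategies.

6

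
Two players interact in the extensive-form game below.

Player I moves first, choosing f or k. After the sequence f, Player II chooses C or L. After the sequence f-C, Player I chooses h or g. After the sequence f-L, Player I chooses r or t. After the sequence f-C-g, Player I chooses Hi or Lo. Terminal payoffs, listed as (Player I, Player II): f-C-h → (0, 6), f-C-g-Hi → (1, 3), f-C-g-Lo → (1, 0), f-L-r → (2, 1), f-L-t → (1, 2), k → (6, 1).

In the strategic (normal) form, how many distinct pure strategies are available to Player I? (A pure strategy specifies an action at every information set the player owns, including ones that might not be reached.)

16

Player I owns the root with actions {f, k} — two choices.
Player I owns the node after f-C with actions {h, g} — two choices.
Player I owns the node after f-L with actions {r, t} — two choices.
Player I owns the node after f-C-g with actions {Hi, Lo} — two choices.
A pure strategy fixes one action at each information set independently, so the count is the product 2 × 2 × 2 × 2 = 16.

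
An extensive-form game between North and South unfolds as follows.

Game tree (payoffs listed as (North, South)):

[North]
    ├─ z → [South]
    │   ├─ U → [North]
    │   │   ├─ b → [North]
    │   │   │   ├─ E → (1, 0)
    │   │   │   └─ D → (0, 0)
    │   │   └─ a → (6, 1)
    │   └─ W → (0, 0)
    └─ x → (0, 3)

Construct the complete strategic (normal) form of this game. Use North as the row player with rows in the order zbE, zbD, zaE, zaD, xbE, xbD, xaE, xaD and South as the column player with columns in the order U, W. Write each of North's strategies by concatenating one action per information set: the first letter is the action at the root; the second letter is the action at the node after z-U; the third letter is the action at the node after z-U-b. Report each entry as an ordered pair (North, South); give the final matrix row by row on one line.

            U        W
 zbE    (1,0)    (0,0)
 zbD    (0,0)    (0,0)
 zaE    (6,1)    (0,0)
 zaD    (6,1)    (0,0)
 xbE    (0,3)    (0,3)
 xbD    (0,3)    (0,3)
 xaE    (0,3)    (0,3)
 xaD    (0,3)    (0,3)

zbE: (1,0) (0,0) | zbD: (0,0) (0,0) | zaE: (6,1) (0,0) | zaD: (6,1) (0,0) | xbE: (0,3) (0,3) | xbD: (0,3) (0,3) | xaE: (0,3) (0,3) | xaD: (0,3) (0,3)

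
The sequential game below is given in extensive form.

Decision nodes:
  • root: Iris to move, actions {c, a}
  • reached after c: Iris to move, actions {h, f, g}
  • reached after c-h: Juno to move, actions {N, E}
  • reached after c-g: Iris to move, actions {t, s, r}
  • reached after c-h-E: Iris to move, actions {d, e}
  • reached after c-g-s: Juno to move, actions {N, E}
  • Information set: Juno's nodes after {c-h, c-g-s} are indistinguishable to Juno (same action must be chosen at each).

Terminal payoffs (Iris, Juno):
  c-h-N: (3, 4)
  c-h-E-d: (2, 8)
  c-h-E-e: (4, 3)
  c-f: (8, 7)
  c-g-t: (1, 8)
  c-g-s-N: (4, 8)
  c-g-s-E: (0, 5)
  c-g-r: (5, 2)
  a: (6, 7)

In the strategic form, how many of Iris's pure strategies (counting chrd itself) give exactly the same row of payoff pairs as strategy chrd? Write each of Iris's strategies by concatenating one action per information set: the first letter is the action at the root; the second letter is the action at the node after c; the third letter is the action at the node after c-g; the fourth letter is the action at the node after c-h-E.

3

Row for chrd (columns N, E): (3,4) (2,8).
Under chrd, Iris's choice at the node after c-g can never be reached regardless of what Juno does, so varying those choices leaves every outcome unchanged.
Holding the reachable choices fixed and varying the unreachable one freely already gives 3 equivalent strategies.
No other strategy reproduces this row, so those 3 are the full class: chtd, chsd, chrd.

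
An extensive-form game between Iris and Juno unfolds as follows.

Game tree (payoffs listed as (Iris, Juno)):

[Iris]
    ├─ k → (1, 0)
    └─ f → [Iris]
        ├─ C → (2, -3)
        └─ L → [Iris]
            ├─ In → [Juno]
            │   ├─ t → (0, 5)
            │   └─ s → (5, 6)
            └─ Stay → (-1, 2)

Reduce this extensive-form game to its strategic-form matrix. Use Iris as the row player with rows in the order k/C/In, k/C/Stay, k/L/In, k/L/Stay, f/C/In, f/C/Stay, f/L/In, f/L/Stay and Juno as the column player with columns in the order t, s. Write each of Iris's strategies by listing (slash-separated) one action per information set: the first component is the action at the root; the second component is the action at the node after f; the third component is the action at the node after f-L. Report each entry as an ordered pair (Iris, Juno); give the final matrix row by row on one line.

                t        s
  k/C/In    (1,0)    (1,0)
k/C/Stay    (1,0)    (1,0)
  k/L/In    (1,0)    (1,0)
k/L/Stay    (1,0)    (1,0)
  f/C/In   (2,-3)   (2,-3)
f/C/Stay   (2,-3)   (2,-3)
  f/L/In    (0,5)    (5,6)
f/L/Stay   (-1,2)   (-1,2)

k/C/In: (1,0) (1,0) | k/C/Stay: (1,0) (1,0) | k/L/In: (1,0) (1,0) | k/L/Stay: (1,0) (1,0) | f/C/In: (2,-3) (2,-3) | f/C/Stay: (2,-3) (2,-3) | f/L/In: (0,5) (5,6) | f/L/Stay: (-1,2) (-1,2)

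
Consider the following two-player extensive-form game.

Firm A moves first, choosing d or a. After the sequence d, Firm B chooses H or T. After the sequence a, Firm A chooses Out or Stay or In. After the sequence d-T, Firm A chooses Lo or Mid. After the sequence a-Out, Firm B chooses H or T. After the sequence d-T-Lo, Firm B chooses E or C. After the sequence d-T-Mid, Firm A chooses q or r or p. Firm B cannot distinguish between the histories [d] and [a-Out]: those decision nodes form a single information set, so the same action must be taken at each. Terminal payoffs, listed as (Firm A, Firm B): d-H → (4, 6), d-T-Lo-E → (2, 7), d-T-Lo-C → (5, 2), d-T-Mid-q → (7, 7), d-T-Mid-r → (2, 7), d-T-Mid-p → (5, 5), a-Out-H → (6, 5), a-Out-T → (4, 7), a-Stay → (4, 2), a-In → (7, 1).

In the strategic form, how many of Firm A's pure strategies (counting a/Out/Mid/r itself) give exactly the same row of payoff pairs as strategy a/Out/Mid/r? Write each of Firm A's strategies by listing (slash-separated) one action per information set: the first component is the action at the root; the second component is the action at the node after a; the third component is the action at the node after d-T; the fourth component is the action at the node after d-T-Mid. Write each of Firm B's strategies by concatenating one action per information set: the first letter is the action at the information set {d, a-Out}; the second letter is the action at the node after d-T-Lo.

6

Row for a/Out/Mid/r (columns HE, HC, TE, TC): (6,5) (6,5) (4,7) (4,7).
Under a/Out/Mid/r, Firm A's choice at the node after d-T and at the node after d-T-Mid can never be reached regardless of what Firm B does, so varying those choices leaves every outcome unchanged.
Holding the reachable choices fixed and varying the unreachable ones freely already gives 2 × 3 = 6 equivalent strategies.
No other strategy reproduces this row, so those 6 are the full class: a/Out/Lo/q, a/Out/Lo/r, a/Out/Lo/p, a/Out/Mid/q, a/Out/Mid/r, a/Out/Mid/p.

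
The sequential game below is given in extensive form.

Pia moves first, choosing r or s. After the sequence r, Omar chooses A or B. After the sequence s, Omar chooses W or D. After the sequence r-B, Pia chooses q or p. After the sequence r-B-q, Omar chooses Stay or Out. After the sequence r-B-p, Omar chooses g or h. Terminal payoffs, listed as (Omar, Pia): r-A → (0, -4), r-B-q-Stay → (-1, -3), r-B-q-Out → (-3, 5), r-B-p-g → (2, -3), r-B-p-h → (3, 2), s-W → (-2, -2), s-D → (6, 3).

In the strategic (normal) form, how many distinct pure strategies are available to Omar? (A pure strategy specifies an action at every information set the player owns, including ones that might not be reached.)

Omar owns the node after r with actions {A, B} — two choices.
Omar owns the node after s with actions {W, D} — two choices.
Omar owns the node after r-B-q with actions {Stay, Out} — two choices.
Omar owns the node after r-B-p with actions {g, h} — two choices.
A pure strategy fixes one action at each information set independently, so the count is the product 2 × 2 × 2 × 2 = 16.

16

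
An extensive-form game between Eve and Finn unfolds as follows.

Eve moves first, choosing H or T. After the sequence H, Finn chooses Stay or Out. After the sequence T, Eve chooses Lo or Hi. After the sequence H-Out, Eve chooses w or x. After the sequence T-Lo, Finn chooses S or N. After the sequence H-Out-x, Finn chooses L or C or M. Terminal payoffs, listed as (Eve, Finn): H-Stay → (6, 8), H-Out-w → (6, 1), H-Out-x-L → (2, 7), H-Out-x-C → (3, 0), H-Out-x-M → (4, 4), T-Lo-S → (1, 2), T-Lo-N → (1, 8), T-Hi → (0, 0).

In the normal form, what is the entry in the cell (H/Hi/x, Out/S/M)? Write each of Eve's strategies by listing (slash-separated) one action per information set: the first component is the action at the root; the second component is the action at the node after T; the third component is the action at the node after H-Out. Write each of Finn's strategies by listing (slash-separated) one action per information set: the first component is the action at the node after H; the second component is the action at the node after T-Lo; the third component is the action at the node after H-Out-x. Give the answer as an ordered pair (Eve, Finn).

Trace the play path from the root:
  Eve plays H
  Finn plays Out at [H]
  Eve plays x at [H-Out]
  Finn plays M at [H-Out-x]
→ terminal payoff (4, 4).
(Eve's choice at the node after T is never reached on this path, so it doesn't affect the outcome.)

(4, 4)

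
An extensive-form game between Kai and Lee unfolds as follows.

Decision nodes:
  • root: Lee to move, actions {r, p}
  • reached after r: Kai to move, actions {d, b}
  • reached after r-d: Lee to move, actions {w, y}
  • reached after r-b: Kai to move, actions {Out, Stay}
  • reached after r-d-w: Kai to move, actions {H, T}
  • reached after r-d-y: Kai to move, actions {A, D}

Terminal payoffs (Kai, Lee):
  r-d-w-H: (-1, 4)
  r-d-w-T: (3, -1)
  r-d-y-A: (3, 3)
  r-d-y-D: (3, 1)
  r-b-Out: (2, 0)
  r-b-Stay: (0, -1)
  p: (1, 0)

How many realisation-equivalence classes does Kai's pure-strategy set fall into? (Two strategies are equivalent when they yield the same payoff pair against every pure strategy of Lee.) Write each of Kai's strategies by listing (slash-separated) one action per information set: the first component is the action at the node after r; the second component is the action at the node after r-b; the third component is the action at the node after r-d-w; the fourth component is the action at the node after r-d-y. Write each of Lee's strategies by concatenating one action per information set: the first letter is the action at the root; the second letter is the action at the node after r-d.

6

Kai has 16 pure strategies: d/Out/H/A, d/Out/H/D, d/Out/T/A, d/Out/T/D, d/Stay/H/A, d/Stay/H/D, d/Stay/T/A, d/Stay/T/D, b/Out/H/A, b/Out/H/D, b/Out/T/A, b/Out/T/D, b/Stay/H/A, b/Stay/H/D, b/Stay/T/A, b/Stay/T/D. Columns: rw, ry, pw, py.
{d/Out/H/A, d/Stay/H/A} → row (-1,4) (3,3) (1,0) (1,0)
{d/Out/H/D, d/Stay/H/D} → row (-1,4) (3,1) (1,0) (1,0)
{d/Out/T/A, d/Stay/T/A} → row (3,-1) (3,3) (1,0) (1,0)
{d/Out/T/D, d/Stay/T/D} → row (3,-1) (3,1) (1,0) (1,0)
{b/Out/H/A, b/Out/H/D, b/Out/T/A, b/Out/T/D} → row (2,0) (2,0) (1,0) (1,0)
{b/Stay/H/A, b/Stay/H/D, b/Stay/T/A, b/Stay/T/D} → row (0,-1) (0,-1) (1,0) (1,0)
That's 6 distinct rows out of 16 strategies.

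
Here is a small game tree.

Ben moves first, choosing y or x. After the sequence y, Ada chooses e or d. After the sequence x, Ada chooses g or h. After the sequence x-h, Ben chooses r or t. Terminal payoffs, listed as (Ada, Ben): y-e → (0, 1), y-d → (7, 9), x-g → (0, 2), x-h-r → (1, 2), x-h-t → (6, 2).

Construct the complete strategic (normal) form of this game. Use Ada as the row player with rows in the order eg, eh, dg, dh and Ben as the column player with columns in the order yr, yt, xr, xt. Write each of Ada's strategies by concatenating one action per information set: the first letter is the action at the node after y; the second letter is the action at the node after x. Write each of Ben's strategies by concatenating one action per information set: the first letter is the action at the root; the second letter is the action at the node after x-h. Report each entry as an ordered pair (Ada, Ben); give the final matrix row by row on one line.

eg: (0,1) (0,1) (0,2) (0,2) | eh: (0,1) (0,1) (1,2) (6,2) | dg: (7,9) (7,9) (0,2) (0,2) | dh: (7,9) (7,9) (1,2) (6,2)

           yr       yt       xr       xt
  eg    (0,1)    (0,1)    (0,2)    (0,2)
  eh    (0,1)    (0,1)    (1,2)    (6,2)
  dg    (7,9)    (7,9)    (0,2)    (0,2)
  dh    (7,9)    (7,9)    (1,2)    (6,2)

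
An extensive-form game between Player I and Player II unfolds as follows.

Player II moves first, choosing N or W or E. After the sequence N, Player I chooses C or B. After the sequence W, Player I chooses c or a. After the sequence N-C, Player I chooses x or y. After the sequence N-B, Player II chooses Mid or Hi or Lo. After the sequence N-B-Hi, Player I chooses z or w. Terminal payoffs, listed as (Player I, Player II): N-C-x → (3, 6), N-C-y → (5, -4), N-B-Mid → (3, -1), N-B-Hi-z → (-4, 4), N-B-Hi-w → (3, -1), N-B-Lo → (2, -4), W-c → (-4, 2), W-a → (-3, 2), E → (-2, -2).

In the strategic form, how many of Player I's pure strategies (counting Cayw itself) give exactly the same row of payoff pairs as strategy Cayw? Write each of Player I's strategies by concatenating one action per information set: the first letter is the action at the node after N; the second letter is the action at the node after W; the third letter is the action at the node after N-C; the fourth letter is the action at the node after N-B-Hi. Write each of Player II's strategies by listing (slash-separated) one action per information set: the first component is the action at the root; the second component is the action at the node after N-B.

Row for Cayw (columns N/Mid, N/Hi, N/Lo, W/Mid, W/Hi, W/Lo, E/Mid, E/Hi, E/Lo): (5,-4) (5,-4) (5,-4) (-3,2) (-3,2) (-3,2) (-2,-2) (-2,-2) (-2,-2).
Under Cayw, Player I's choice at the node after N-B-Hi can never be reached regardless of what Player II does, so varying those choices leaves every outcome unchanged.
Holding the reachable choices fixed and varying the unreachable one freely already gives 2 equivalent strategies.
No other strategy reproduces this row, so those 2 are the full class: Cayz, Cayw.

2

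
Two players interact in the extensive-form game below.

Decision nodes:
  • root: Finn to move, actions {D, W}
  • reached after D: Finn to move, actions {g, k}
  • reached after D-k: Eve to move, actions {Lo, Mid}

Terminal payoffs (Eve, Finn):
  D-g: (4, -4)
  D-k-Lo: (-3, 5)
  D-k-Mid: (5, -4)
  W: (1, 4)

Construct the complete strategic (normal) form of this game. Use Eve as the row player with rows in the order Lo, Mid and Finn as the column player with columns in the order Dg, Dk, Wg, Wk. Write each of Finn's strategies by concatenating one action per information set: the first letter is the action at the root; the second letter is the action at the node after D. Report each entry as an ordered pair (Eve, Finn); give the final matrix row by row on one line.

Lo: (4,-4) (-3,5) (1,4) (1,4) | Mid: (4,-4) (5,-4) (1,4) (1,4)

Row Lo: Dg→(4,-4), Dk→(-3,5), Wg→(1,4), Wk→(1,4)
Row Mid: Dg→(4,-4), Dk→(5,-4), Wg→(1,4), Wk→(1,4)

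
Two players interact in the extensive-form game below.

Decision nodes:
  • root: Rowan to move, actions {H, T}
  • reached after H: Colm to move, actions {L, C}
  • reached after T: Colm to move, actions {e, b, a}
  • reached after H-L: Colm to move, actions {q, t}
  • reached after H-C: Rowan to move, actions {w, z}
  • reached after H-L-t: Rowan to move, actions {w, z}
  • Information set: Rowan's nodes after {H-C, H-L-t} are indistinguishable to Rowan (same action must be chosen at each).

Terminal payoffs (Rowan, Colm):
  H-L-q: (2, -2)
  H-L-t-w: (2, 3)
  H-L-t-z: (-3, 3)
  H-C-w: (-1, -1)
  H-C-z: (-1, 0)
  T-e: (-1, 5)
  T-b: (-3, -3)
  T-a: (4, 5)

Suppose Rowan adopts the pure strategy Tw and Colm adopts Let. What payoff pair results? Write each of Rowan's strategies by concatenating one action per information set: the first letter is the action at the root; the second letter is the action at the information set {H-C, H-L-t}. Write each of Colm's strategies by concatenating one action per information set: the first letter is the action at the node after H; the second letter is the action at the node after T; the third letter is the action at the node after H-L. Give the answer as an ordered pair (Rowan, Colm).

Trace the play path from the root:
  Rowan plays T
  Colm plays e at [T]
→ terminal payoff (-1, 5).
(Rowan's choice at the information set {H-C, H-L-t} is never reached on this path, so it doesn't affect the outcome.)

(-1, 5)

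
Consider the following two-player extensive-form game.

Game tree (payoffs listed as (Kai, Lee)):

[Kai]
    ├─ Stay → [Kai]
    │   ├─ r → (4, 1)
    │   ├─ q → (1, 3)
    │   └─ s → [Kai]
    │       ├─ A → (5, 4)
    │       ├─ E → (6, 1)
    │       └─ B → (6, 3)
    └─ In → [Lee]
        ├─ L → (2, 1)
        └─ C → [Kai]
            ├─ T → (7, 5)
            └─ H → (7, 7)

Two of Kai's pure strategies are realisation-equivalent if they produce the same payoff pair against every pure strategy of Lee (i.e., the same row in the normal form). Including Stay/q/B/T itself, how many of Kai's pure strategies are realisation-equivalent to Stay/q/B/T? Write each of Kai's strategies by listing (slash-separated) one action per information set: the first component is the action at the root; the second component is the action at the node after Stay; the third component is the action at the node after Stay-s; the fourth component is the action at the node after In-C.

Row for Stay/q/B/T (columns L, C): (1,3) (1,3).
Under Stay/q/B/T, Kai's choice at the node after Stay-s and at the node after In-C can never be reached regardless of what Lee does, so varying those choices leaves every outcome unchanged.
Holding the reachable choices fixed and varying the unreachable ones freely already gives 3 × 2 = 6 equivalent strategies.
No other strategy reproduces this row, so those 6 are the full class: Stay/q/A/T, Stay/q/A/H, Stay/q/E/T, Stay/q/E/H, Stay/q/B/T, Stay/q/B/H.

6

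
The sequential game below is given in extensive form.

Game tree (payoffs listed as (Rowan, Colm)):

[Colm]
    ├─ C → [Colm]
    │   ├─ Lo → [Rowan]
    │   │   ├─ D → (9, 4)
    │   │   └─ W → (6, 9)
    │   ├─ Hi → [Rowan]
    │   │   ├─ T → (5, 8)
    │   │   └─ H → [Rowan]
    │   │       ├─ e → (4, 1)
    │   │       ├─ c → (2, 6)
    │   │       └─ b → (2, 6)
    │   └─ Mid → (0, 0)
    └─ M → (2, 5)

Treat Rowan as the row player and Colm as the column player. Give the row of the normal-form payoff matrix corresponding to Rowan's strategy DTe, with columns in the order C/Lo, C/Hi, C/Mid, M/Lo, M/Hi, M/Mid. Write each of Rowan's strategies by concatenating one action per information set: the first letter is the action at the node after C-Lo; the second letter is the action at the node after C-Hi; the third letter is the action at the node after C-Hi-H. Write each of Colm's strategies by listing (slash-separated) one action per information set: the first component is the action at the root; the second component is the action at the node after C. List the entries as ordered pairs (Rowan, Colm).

(9,4) (5,8) (0,0) (2,5) (2,5) (2,5)

vs C/Lo: Colm plays C → Colm plays Lo at [C] → Rowan plays D at [C-Lo] → (9, 4)
vs C/Hi: Colm plays C → Colm plays Hi at [C] → Rowan plays T at [C-Hi] → (5, 8)
vs C/Mid: Colm plays C → Colm plays Mid at [C] → (0, 0)
vs M/Lo: Colm plays M → (2, 5)
vs M/Hi: Colm plays M → (2, 5)
vs M/Mid: Colm plays M → (2, 5)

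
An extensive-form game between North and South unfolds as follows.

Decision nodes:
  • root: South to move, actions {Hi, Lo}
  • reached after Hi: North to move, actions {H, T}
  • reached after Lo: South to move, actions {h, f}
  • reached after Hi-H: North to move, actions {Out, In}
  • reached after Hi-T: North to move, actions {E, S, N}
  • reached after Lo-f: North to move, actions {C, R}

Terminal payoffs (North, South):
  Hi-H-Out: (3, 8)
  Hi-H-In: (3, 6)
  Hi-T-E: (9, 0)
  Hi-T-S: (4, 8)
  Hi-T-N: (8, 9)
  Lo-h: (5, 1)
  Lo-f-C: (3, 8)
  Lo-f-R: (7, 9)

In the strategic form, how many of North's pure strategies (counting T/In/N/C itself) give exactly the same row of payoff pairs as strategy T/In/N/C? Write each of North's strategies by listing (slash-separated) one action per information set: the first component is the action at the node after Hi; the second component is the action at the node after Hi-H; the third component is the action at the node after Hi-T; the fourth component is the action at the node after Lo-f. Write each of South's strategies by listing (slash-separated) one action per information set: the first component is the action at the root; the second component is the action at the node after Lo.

2

Row for T/In/N/C (columns Hi/h, Hi/f, Lo/h, Lo/f): (8,9) (8,9) (5,1) (3,8).
Under T/In/N/C, North's choice at the node after Hi-H can never be reached regardless of what South does, so varying those choices leaves every outcome unchanged.
Holding the reachable choices fixed and varying the unreachable one freely already gives 2 equivalent strategies.
No other strategy reproduces this row, so those 2 are the full class: T/Out/N/C, T/In/N/C.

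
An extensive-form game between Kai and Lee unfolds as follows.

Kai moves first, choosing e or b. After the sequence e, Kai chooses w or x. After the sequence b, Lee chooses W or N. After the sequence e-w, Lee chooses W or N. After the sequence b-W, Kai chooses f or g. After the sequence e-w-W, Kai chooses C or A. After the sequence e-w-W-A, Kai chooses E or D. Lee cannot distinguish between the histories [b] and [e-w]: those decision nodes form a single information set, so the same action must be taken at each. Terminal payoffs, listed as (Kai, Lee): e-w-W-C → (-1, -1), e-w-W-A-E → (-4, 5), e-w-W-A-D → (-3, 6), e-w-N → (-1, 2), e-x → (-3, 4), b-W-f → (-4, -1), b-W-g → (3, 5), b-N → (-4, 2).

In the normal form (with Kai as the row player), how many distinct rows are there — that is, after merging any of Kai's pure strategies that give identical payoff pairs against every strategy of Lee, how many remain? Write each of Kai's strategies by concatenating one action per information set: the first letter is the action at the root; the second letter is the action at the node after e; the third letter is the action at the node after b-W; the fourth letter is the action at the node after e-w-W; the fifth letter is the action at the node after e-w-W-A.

6

Kai has 32 pure strategies: ewfCE, ewfCD, ewfAE, ewfAD, ewgCE, ewgCD, ewgAE, ewgAD, exfCE, exfCD, exfAE, exfAD, exgCE, exgCD, exgAE, exgAD, bwfCE, bwfCD, bwfAE, bwfAD, bwgCE, bwgCD, bwgAE, bwgAD, bxfCE, bxfCD, bxfAE, bxfAD, bxgCE, bxgCD, bxgAE, bxgAD. Columns: W, N.
{ewfCE, ewfCD, ewgCE, ewgCD} → row (-1,-1) (-1,2)
{ewfAE, ewgAE} → row (-4,5) (-1,2)
{ewfAD, ewgAD} → row (-3,6) (-1,2)
{exfCE, exfCD, exfAE, exfAD, exgCE, exgCD, exgAE, exgAD} → row (-3,4) (-3,4)
{bwfCE, bwfCD, bwfAE, bwfAD, bxfCE, bxfCD, bxfAE, bxfAD} → row (-4,-1) (-4,2)
{bwgCE, bwgCD, bwgAE, bwgAD, bxgCE, bxgCD, bxgAE, bxgAD} → row (3,5) (-4,2)
That's 6 distinct rows out of 32 strategies.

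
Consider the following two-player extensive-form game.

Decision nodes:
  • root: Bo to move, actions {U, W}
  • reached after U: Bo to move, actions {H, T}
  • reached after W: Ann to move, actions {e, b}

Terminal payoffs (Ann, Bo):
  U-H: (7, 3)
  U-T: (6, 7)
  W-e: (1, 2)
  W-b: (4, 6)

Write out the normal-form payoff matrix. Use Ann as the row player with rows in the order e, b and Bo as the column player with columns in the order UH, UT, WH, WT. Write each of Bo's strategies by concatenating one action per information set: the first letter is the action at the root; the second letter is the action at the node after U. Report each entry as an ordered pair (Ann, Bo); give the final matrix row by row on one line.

e: (7,3) (6,7) (1,2) (1,2) | b: (7,3) (6,7) (4,6) (4,6)

Row e: UH→(7,3), UT→(6,7), WH→(1,2), WT→(1,2)
Row b: UH→(7,3), UT→(6,7), WH→(4,6), WT→(4,6)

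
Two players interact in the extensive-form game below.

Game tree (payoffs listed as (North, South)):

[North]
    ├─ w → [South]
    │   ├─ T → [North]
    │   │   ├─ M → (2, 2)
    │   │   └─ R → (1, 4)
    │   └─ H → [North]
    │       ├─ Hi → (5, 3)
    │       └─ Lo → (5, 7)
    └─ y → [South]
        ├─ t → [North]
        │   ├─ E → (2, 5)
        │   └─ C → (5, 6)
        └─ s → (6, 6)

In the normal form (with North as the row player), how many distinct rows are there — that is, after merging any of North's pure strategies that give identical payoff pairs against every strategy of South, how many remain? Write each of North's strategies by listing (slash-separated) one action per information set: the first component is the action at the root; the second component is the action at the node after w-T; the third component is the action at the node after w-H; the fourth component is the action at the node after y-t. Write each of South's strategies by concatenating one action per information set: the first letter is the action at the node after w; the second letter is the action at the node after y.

6

North has 16 pure strategies: w/M/Hi/E, w/M/Hi/C, w/M/Lo/E, w/M/Lo/C, w/R/Hi/E, w/R/Hi/C, w/R/Lo/E, w/R/Lo/C, y/M/Hi/E, y/M/Hi/C, y/M/Lo/E, y/M/Lo/C, y/R/Hi/E, y/R/Hi/C, y/R/Lo/E, y/R/Lo/C. Columns: Tt, Ts, Ht, Hs.
{w/M/Hi/E, w/M/Hi/C} → row (2,2) (2,2) (5,3) (5,3)
{w/M/Lo/E, w/M/Lo/C} → row (2,2) (2,2) (5,7) (5,7)
{w/R/Hi/E, w/R/Hi/C} → row (1,4) (1,4) (5,3) (5,3)
{w/R/Lo/E, w/R/Lo/C} → row (1,4) (1,4) (5,7) (5,7)
{y/M/Hi/E, y/M/Lo/E, y/R/Hi/E, y/R/Lo/E} → row (2,5) (6,6) (2,5) (6,6)
{y/M/Hi/C, y/M/Lo/C, y/R/Hi/C, y/R/Lo/C} → row (5,6) (6,6) (5,6) (6,6)
That's 6 distinct rows out of 16 strategies.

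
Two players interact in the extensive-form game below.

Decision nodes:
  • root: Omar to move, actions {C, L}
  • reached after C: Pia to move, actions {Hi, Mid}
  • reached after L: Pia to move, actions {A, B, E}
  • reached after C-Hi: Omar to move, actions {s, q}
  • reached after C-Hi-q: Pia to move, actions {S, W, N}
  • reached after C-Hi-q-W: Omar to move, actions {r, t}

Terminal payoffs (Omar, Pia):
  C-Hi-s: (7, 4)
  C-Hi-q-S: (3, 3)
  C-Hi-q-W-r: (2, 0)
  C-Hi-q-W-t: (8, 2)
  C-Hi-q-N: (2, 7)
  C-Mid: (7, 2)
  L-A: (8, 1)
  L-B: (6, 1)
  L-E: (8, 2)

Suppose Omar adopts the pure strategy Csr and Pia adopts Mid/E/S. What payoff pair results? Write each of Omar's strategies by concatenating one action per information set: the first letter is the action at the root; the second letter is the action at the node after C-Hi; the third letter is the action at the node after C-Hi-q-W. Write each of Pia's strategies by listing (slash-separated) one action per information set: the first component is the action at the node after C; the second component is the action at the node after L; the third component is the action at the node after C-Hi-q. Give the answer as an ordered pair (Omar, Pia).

Trace the play path from the root:
  Omar plays C
  Pia plays Mid at [C]
→ terminal payoff (7, 2).
(Omar's choice at the node after C-Hi is never reached on this path, so it doesn't affect the outcome.)

(7, 2)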